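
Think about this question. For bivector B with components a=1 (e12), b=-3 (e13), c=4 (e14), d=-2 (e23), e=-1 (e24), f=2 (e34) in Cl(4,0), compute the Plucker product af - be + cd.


Plucker relation: af - be + cd
a*f = 1*2 = 2
b*e = (-3)*(-1) = 3
c*d = 4*(-2) = -8
af - be + cd = 2 - 3 + (-8)
= -9


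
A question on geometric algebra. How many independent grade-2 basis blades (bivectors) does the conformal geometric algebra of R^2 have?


The conformal model of R^2 uses Cl(3,1) with m = 2 + 2 = 4 generators.
Number of grade-2 blades = C(m, 2) = C(4, 2)
= 4*3/2 = 6


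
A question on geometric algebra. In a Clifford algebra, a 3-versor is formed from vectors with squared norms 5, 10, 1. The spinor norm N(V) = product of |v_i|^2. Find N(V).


Spinor norm N(V) = |v1|^2 * |v2|^2 * ... * |v3|^2
= 5 * 10 * 1
Running product: 5, 50, 50
N(V) = 50


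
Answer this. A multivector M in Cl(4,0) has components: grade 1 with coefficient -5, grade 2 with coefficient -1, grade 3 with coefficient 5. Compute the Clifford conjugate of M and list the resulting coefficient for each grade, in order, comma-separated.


Clifford conjugate sign for grade k: (-1)^(k(k+1)/2)
Grade 1: (-1)^(1*2/2) = (-1)^1 = -1, coeff -5 -> 5
Grade 2: (-1)^(2*3/2) = (-1)^3 = -1, coeff -1 -> 1
Grade 3: (-1)^(3*4/2) = (-1)^6 = 1, coeff 5 -> 5
Conjugated coefficients: 5, 1, 5


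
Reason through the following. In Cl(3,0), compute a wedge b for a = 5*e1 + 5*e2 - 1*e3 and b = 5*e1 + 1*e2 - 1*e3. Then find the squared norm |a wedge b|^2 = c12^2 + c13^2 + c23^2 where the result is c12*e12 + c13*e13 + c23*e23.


a wedge b = (a1*b2 - a2*b1)*e12 + (a1*b3 - a3*b1)*e13 + (a2*b3 - a3*b2)*e23
e12 coeff: 5*1 - 5*5 = 5 - 25 = -20
e13 coeff: 5*(-1) - (-1)*5 = -5 - (-5) = 0
e23 coeff: 5*(-1) - (-1)*1 = -5 - (-1) = -4
|a wedge b|^2 = (-20)^2 + 0^2 + (-4)^2
= 400 + 0 + 16
= 416


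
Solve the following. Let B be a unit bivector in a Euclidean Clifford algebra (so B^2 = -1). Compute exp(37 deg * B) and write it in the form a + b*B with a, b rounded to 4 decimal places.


For a unit bivector B with B^2 = -1, the exponential series gives
e^(theta*B) = cos(theta) + sin(theta)*B (the GA analogue of Euler's formula).
theta = 37 degrees = 0.645772 rad
cos(37 deg) = 0.7986
sin(37 deg) = 0.6018
exp(theta*B) = 0.7986 + 0.6018*B


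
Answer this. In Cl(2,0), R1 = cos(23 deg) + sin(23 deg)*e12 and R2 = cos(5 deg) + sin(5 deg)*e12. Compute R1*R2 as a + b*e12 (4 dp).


Same-plane rotors commute and their half-angles add:
R1*R2 = cos(a1 + a2) + sin(a1 + a2)*e12.
a1 + a2 = 23 + 5 = 28 deg
cos(28 deg) = 0.8829
sin(28 deg) = 0.4695
R1*R2 = 0.8829 + 0.4695*e12


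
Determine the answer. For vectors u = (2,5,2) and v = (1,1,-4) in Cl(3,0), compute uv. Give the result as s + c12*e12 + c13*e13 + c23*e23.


In Cl(3,0): e_i^2 = 1, e_ie_j = -e_je_i for i != j.
Scalar part = u . v = 2*1 + 5*1 + 2*(-4)
= 2 + 5 + (-8) = -1
e12 coeff = 2*1 - 5*1 = 2 - 5 = -3
e13 coeff = 2*(-4) - 2*1 = -8 - 2 = -10
e23 coeff = 5*(-4) - 2*1 = -20 - 2 = -22
uv = -1 - 3*e12 - 10*e13 - 22*e23


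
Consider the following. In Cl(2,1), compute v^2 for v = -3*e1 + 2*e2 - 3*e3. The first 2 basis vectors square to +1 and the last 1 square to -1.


v^2 = sum of c_i^2 * e_i^2
Positive signature terms (e_i^2 = +1): (-3)^2 + 2^2 = 13
Negative signature terms (e_j^2 = -1): (-3)^2 = 9
v^2 = 13 - 9 = 4


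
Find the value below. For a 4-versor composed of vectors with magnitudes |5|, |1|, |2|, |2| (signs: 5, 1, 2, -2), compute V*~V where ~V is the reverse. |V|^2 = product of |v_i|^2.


Each vector v_i has |v_i|^2 = s_i^2
Squared scales: 5^2 = 25, 1^2 = 1, 2^2 = 4, (-2)^2 = 4
|V|^2 = 25 * 1 * 4 * 4
= 400


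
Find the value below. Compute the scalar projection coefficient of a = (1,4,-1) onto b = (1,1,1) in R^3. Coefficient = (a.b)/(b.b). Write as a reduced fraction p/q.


Projection coefficient = (a . b) / (b . b)
a . b = 1*1 + 4*1 + (-1)*1
= 1 + 4 + (-1) = 4
b . b = 1^2 + 1^2 + 1^2
= 1 + 1 + 1 = 3
Coefficient = 4/3
In lowest terms: 4/3


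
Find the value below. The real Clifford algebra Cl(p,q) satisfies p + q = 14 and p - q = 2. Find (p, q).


We need p + q = 14 and p - q = 2.
Adding: 2p = 14 + 2 = 16, so p = 8.
Then q = 14 - 8 = 6.
(p, q) = (8, 6)


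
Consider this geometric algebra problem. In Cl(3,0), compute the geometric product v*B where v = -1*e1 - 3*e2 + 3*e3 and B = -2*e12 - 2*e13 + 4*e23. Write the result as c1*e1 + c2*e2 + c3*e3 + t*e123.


vB has grade-1 (vector) and grade-3 (trivector) parts: vB = (v _| B) + (v ^ B).
Vector part <vB>_1:
  e1: -v2*b12 - v3*b13 = -(-3)*(-2) - (3)*(-2) = 0
  e2: v1*b12 - v3*b23 = (-1)*(-2) - (3)*(4) = -10
  e3: v1*b13 + v2*b23 = (-1)*(-2) + (-3)*(4) = -10
Trivector part <vB>_3:
  e123: v1*b23 - v2*b13 + v3*b12 = (-1)*(4) - (-3)*(-2) + (3)*(-2) = -16
vB = 0*e1 - 10*e2 - 10*e3 - 16*e123


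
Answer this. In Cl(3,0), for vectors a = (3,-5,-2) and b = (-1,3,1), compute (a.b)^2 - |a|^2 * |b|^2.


a . b = 3*(-1) + (-5)*3 + (-2)*1
= -3 + (-15) + (-2) = -20
|a|^2 = 3^2 + (-5)^2 + (-2)^2 = 38
|b|^2 = (-1)^2 + 3^2 + 1^2 = 11
(a.b)^2 = (-20)^2 = 400
|a|^2 * |b|^2 = 38 * 11 = 418
Result = 400 - 418 = -18


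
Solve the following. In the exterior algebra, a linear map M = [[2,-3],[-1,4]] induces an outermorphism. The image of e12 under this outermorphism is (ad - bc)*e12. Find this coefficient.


The outermorphism of a linear map f sends e1^e2 to f(e1)^f(e2).
f(e1) = 2*e1 - 1*e2
f(e2) = -3*e1 + 4*e2
f(e1) ^ f(e2) = (2*e1 - 1*e2) ^ (-3*e1 + 4*e2)
= 2*4*e12 + (-1)*(-3)*e21
= (8 - 3)*e12
= 5*e12
Coefficient = 5


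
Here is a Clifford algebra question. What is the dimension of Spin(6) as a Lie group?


Spin(n) double-covers SO(n); both have Lie algebra so(n) of dimension n(n-1)/2.
n = 6
n(n-1) = 6 * 5 = 30
dim Spin(6) = 30/2 = 15


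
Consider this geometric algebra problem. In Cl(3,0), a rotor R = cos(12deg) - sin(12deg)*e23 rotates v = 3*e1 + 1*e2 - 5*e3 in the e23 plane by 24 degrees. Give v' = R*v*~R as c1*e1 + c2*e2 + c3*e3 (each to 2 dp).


Rotor R = cos(12deg) - sin(12deg)*e23
Rotation angle theta = 2 * 12 = 24 degrees in the e23 plane (e2 -> e3).
The component perpendicular to the plane (e1) is invariant: v'_1 = v1 = 3.00
cos(24deg) = 0.9135, sin(24deg) = 0.4067
v'_2 = v2*cos(theta) - v3*sin(theta) = 1*0.9135 - (-5)*0.4067 = 2.95
v'_3 = v2*sin(theta) + v3*cos(theta) = 1*0.4067 + (-5)*0.9135 = -4.16
v' = 3.00*e1 + 2.95*e2 - 4.16*e3


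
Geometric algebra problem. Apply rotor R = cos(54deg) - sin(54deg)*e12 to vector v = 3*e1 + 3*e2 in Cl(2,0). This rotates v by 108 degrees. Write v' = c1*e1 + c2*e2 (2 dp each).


Rotor R = cos(54deg) - sin(54deg)*e12
Rotation angle theta = 2 * 54 = 108 degrees
v' = R*v*~R rotates v by theta.
cos(108deg) = -0.3090, sin(108deg) = 0.9511
v'_1 = 3*cos(108deg) - 3*sin(108deg)
= 3*(-0.3090) - 3*0.9511
= -3.78
v'_2 = 3*sin(108deg) + 3*cos(108deg)
= 3*0.9511 + 3*(-0.3090)
= 1.93
v' = -3.78*e1 + 1.93*e2


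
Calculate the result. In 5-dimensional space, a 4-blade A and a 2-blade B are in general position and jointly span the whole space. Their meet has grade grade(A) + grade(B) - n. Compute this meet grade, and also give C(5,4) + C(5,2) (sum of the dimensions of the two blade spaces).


Meet grade = grade(A) + grade(B) - n
= 4 + 2 - 5 = 1
C(5,4) = 5
C(5,2) = 10
dim_A + dim_B = 5 + 10 = 15


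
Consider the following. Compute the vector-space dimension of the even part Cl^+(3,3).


Even subalgebra dimension = 2^(n-1)
n = 3 + 3 = 6
2^(6 - 1) = 2^5 = 32
Verification: sum of C(6,k) for even k = 1 + 15 + 15 + 1 = 32
Result = 32


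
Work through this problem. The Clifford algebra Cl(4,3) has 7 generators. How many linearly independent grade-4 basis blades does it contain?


Number of grade-k basis blades in Cl(p,q) with n = p + q is C(n, k).
n = 4 + 3 = 7
C(7, 4) = 7! / (4! * 3!)
= 5040 / (24 * 6)
= 35


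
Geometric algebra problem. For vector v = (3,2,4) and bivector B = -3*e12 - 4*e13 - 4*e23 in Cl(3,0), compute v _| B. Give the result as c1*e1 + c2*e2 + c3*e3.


Left contraction v _| B = <vB>_1 (grade-1 part of the geometric product vB).
Using e1_|e12 = e2, e2_|e12 = -e1, e1_|e13 = e3, e3_|e13 = -e1, e2_|e23 = e3, e3_|e23 = -e2:
e1 coeff: -v2*b12 - v3*b13 = -(2)*(-3) - (4)*(-4) = 22
e2 coeff: v1*b12 - v3*b23 = (3)*(-3) - (4)*(-4) = 7
e3 coeff: v1*b13 + v2*b23 = (3)*(-4) + (2)*(-4) = -20
v _| B = 22*e1 + 7*e2 - 20*e3


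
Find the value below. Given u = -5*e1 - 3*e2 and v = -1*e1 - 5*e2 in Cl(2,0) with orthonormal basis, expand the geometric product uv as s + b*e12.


Expand: (-5*e1 - 3*e2)(-1*e1 - 5*e2)
= (-5)*(-1)*e1e1 + (-5)*(-5)*e1e2 + (-3)*(-1)*e2e1 + (-3)*(-5)*e2e2
Using e1^2 = e2^2 = 1, e2e1 = -e1e2:
Scalar part s = (-5)*(-1) + (-3)*(-5) = 5 + 15 = 20
Bivector part b = (-5)*(-5) - (-3)*(-1) = 25 - 3 = 22
uv = 20 + 22*e12


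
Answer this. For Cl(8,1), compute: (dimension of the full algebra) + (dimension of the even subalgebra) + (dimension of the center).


n = 8 + 1 = 9
Total dim = 2^9 = 512
Even subalgebra dim = 2^8 = 256
n is odd, so center dim = 2
Sum = 512 + 256 + 2 = 770


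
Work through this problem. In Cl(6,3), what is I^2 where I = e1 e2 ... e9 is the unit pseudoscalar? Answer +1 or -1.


The pseudoscalar I = e1...e_n (product of all n generators) of Cl(p,q) satisfies I^2 = (-1)^(q + n(n-1)/2).
p = 6, q = 3, n = p + q = 9
n(n-1)/2 = 9 * 8 / 2 = 36
Exponent = q + n(n-1)/2 = 3 + 36 = 39
I^2 = (-1)^39 = -1


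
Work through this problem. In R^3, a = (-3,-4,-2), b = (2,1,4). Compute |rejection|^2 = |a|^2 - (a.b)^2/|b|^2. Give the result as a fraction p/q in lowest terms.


|a|^2 = (-3)^2 + (-4)^2 + (-2)^2 = 29
|b|^2 = 2^2 + 1^2 + 4^2 = 21
a . b = (-3)*2 + (-4)*1 + (-2)*4 = -18
(a.b)^2 = (-18)^2 = 324
|rej|^2 = 29 - 324/21
= (609 - 324)/21
= 285/21
In lowest terms: 95/7


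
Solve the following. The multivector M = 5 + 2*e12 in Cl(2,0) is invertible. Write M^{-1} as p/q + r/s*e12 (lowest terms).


M = 5 + 2*e12, where e12^2 = -1.
Since M commutes with its reverse ~M = a - b*e12, M * ~M = a^2 - b^2*e12^2 = a^2 + b^2.
So M^{-1} = ~M / (a^2 + b^2) = (a - b*e12)/(a^2 + b^2).
a^2 + b^2 = 25 + 4 = 29
Scalar part = 5/29 = 5/29
Bivector coeff = -2/29 = -2/29
M^{-1} = 5/29 - 2/29*e12


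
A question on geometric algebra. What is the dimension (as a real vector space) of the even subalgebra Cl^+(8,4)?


Even subalgebra dimension = 2^(n-1)
n = 8 + 4 = 12
2^(12 - 1) = 2^11 = 2048
Verification: sum of C(12,k) for even k = 1 + 66 + 495 + 924 + 495 + 66 + 1 = 2048
Result = 2048


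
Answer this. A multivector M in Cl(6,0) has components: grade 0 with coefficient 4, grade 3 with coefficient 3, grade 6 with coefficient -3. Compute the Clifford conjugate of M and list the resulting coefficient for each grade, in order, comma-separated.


Clifford conjugate sign for grade k: (-1)^(k(k+1)/2)
Grade 0: (-1)^(0*1/2) = (-1)^0 = 1, coeff 4 -> 4
Grade 3: (-1)^(3*4/2) = (-1)^6 = 1, coeff 3 -> 3
Grade 6: (-1)^(6*7/2) = (-1)^21 = -1, coeff -3 -> 3
Conjugated coefficients: 4, 3, 3


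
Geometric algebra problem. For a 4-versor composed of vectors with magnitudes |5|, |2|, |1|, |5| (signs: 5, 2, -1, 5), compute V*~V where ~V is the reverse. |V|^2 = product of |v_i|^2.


Each vector v_i has |v_i|^2 = s_i^2
Squared scales: 5^2 = 25, 2^2 = 4, (-1)^2 = 1, 5^2 = 25
|V|^2 = 25 * 4 * 1 * 25
= 2500


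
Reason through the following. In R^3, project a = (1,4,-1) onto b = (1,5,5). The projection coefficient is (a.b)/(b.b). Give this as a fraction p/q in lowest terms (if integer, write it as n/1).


Projection coefficient = (a . b) / (b . b)
a . b = 1*1 + 4*5 + (-1)*5
= 1 + 20 + (-5) = 16
b . b = 1^2 + 5^2 + 5^2
= 1 + 25 + 25 = 51
Coefficient = 16/51
In lowest terms: 16/51


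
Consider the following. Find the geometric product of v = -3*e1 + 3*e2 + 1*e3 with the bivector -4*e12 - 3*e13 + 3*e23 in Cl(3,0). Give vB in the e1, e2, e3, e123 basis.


vB has grade-1 (vector) and grade-3 (trivector) parts: vB = (v _| B) + (v ^ B).
Vector part <vB>_1:
  e1: -v2*b12 - v3*b13 = -(3)*(-4) - (1)*(-3) = 15
  e2: v1*b12 - v3*b23 = (-3)*(-4) - (1)*(3) = 9
  e3: v1*b13 + v2*b23 = (-3)*(-3) + (3)*(3) = 18
Trivector part <vB>_3:
  e123: v1*b23 - v2*b13 + v3*b12 = (-3)*(3) - (3)*(-3) + (1)*(-4) = -4
vB = 15*e1 + 9*e2 + 18*e3 - 4*e123


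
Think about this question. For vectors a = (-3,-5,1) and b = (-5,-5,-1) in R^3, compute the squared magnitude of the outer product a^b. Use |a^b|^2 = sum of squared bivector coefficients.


a wedge b = (a1*b2 - a2*b1)*e12 + (a1*b3 - a3*b1)*e13 + (a2*b3 - a3*b2)*e23
e12 coeff: (-3)*(-5) - (-5)*(-5) = 15 - 25 = -10
e13 coeff: (-3)*(-1) - 1*(-5) = 3 - (-5) = 8
e23 coeff: (-5)*(-1) - 1*(-5) = 5 - (-5) = 10
|a wedge b|^2 = (-10)^2 + 8^2 + 10^2
= 100 + 64 + 100
= 264


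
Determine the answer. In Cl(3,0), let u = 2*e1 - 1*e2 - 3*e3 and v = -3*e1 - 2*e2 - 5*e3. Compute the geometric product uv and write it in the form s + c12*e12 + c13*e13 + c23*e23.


In Cl(3,0): e_i^2 = 1, e_ie_j = -e_je_i for i != j.
Scalar part = u . v = 2*(-3) + (-1)*(-2) + (-3)*(-5)
= -6 + 2 + 15 = 11
e12 coeff = 2*(-2) - (-1)*(-3) = -4 - 3 = -7
e13 coeff = 2*(-5) - (-3)*(-3) = -10 - 9 = -19
e23 coeff = (-1)*(-5) - (-3)*(-2) = 5 - 6 = -1
uv = 11 - 7*e12 - 19*e13 - 1*e23


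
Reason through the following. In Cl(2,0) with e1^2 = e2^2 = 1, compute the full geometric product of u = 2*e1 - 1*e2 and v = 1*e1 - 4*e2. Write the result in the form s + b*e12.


Expand: (2*e1 - 1*e2)(1*e1 - 4*e2)
= 2*1*e1e1 + 2*(-4)*e1e2 + (-1)*1*e2e1 + (-1)*(-4)*e2e2
Using e1^2 = e2^2 = 1, e2e1 = -e1e2:
Scalar part s = 2*1 + (-1)*(-4) = 2 + 4 = 6
Bivector part b = 2*(-4) - (-1)*1 = -8 - (-1) = -7
uv = 6 - 7*e12


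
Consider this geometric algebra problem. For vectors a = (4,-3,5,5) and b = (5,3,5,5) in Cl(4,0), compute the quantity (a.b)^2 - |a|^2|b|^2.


a . b = 4*5 + (-3)*3 + 5*5 + 5*5
= 20 + (-9) + 25 + 25 = 61
|a|^2 = 4^2 + (-3)^2 + 5^2 + 5^2 = 75
|b|^2 = 5^2 + 3^2 + 5^2 + 5^2 = 84
(a.b)^2 = 61^2 = 3721
|a|^2 * |b|^2 = 75 * 84 = 6300
Result = 3721 - 6300 = -2579


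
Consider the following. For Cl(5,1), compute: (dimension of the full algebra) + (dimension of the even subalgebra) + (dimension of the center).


n = 5 + 1 = 6
Total dim = 2^6 = 64
Even subalgebra dim = 2^5 = 32
n is even, so center dim = 1
Sum = 64 + 32 + 1 = 97


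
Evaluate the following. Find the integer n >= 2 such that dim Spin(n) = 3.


dim Spin(n) = dim so(n) = n(n-1)/2.
Solve n(n-1)/2 = 3, i.e. n^2 - n - 6 = 0.
Discriminant = 1 + 8*3 = 25
n = (1 + sqrt(25))/2 = (1 + 5)/2 = 3


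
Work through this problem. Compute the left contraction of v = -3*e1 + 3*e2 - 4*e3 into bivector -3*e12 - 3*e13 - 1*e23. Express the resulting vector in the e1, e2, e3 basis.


Left contraction v _| B = <vB>_1 (grade-1 part of the geometric product vB).
Using e1_|e12 = e2, e2_|e12 = -e1, e1_|e13 = e3, e3_|e13 = -e1, e2_|e23 = e3, e3_|e23 = -e2:
e1 coeff: -v2*b12 - v3*b13 = -(3)*(-3) - (-4)*(-3) = -3
e2 coeff: v1*b12 - v3*b23 = (-3)*(-3) - (-4)*(-1) = 5
e3 coeff: v1*b13 + v2*b23 = (-3)*(-3) + (3)*(-1) = 6
v _| B = -3*e1 + 5*e2 + 6*e3


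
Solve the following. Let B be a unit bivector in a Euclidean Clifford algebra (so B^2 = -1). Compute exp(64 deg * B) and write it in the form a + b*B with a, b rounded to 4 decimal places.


For a unit bivector B with B^2 = -1, the exponential series gives
e^(theta*B) = cos(theta) + sin(theta)*B (the GA analogue of Euler's formula).
theta = 64 degrees = 1.117011 rad
cos(64 deg) = 0.4384
sin(64 deg) = 0.8988
exp(theta*B) = 0.4384 + 0.8988*B


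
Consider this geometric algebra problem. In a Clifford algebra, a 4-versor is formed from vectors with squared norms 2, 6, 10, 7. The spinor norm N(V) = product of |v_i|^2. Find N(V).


Spinor norm N(V) = |v1|^2 * |v2|^2 * ... * |v4|^2
= 2 * 6 * 10 * 7
Running product: 2, 12, 120, 840
N(V) = 840


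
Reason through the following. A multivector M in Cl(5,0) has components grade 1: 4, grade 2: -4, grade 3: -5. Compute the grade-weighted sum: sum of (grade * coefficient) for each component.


Grade-weighted sum = sum of grade_k * coefficient_k
1*4 = 4
2*(-4) = -8
3*(-5) = -15
Total = 4 + (-8) + (-15) = -19


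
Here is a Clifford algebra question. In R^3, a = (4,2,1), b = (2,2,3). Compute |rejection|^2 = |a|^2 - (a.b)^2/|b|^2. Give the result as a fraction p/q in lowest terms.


|a|^2 = 4^2 + 2^2 + 1^2 = 21
|b|^2 = 2^2 + 2^2 + 3^2 = 17
a . b = 4*2 + 2*2 + 1*3 = 15
(a.b)^2 = 15^2 = 225
|rej|^2 = 21 - 225/17
= (357 - 225)/17
= 132/17
In lowest terms: 132/17


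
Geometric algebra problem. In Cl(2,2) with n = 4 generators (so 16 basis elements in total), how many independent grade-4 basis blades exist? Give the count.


Number of grade-k basis blades in Cl(p,q) with n = p + q is C(n, k).
n = 2 + 2 = 4
C(4, 4) = 4! / (4! * 0!)
= 24 / (24 * 1)
= 1


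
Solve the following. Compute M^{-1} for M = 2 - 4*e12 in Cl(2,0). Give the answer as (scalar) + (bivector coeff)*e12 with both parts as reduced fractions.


M = 2 - 4*e12, where e12^2 = -1.
Since M commutes with its reverse ~M = a - b*e12, M * ~M = a^2 - b^2*e12^2 = a^2 + b^2.
So M^{-1} = ~M / (a^2 + b^2) = (a - b*e12)/(a^2 + b^2).
a^2 + b^2 = 4 + 16 = 20
Scalar part = 2/20 = 1/10
Bivector coeff = 4/20 = 1/5
M^{-1} = 1/10 + 1/5*e12


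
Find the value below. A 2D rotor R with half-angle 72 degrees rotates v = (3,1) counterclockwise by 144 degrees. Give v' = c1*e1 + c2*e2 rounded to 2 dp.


Rotor R = cos(72deg) - sin(72deg)*e12
Rotation angle theta = 2 * 72 = 144 degrees
v' = R*v*~R rotates v by theta.
cos(144deg) = -0.8090, sin(144deg) = 0.5878
v'_1 = 3*cos(144deg) - 1*sin(144deg)
= 3*(-0.8090) - 1*0.5878
= -3.01
v'_2 = 3*sin(144deg) + 1*cos(144deg)
= 3*0.5878 + 1*(-0.8090)
= 0.95
v' = -3.01*e1 + 0.95*e2


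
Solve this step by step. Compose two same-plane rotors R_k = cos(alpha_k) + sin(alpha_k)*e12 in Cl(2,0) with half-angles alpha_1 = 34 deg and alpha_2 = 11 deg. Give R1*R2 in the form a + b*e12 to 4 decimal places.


Same-plane rotors commute and their half-angles add:
R1*R2 = cos(a1 + a2) + sin(a1 + a2)*e12.
a1 + a2 = 34 + 11 = 45 deg
cos(45 deg) = 0.7071
sin(45 deg) = 0.7071
R1*R2 = 0.7071 + 0.7071*e12


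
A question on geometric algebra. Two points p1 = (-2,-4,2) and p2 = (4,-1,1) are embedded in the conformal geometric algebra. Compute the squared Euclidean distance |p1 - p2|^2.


p1 - p2 = (-6, -3, 1)
|p1 - p2|^2 = (-6)^2 + (-3)^2 + 1^2
= 36 + 9 + 1
= 46


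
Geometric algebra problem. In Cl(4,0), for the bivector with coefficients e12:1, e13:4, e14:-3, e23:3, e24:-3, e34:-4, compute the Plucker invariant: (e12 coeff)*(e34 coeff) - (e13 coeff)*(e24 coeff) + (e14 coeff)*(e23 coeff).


Plucker relation: af - be + cd
a*f = 1*(-4) = -4
b*e = 4*(-3) = -12
c*d = (-3)*3 = -9
af - be + cd = -4 - (-12) + (-9)
= -1


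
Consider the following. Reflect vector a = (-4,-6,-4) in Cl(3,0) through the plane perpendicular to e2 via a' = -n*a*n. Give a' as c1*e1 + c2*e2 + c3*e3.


Reflection formula: a' = -n*a*n, with n = e2 (unit vector, n^2 = 1).
For reflection through hyperplane perp to e2:
The component along e2 flips sign, others stay.
a = (-4, -6, -4)
a' = (-4, 6, -4)
a' = -4*e1 + 6*e2 - 4*e3


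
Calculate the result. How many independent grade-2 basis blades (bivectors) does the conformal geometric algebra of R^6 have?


The conformal model of R^6 uses Cl(7,1) with m = 6 + 2 = 8 generators.
Number of grade-2 blades = C(m, 2) = C(8, 2)
= 8*7/2 = 28


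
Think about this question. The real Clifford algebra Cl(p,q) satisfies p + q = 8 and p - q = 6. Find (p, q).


We need p + q = 8 and p - q = 6.
Adding: 2p = 8 + 6 = 14, so p = 7.
Then q = 8 - 7 = 1.
(p, q) = (7, 1)


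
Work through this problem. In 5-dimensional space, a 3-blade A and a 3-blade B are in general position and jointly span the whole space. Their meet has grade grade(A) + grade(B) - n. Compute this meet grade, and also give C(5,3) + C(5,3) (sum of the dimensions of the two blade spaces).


Meet grade = grade(A) + grade(B) - n
= 3 + 3 - 5 = 1
C(5,3) = 10
C(5,3) = 10
dim_A + dim_B = 10 + 10 = 20


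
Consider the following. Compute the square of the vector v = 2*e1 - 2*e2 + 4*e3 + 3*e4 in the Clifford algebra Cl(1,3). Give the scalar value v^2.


v^2 = sum of c_i^2 * e_i^2
Positive signature terms (e_i^2 = +1): 2^2 = 4
Negative signature terms (e_j^2 = -1): (-2)^2 + 4^2 + 3^2 = 29
v^2 = 4 - 29 = -25


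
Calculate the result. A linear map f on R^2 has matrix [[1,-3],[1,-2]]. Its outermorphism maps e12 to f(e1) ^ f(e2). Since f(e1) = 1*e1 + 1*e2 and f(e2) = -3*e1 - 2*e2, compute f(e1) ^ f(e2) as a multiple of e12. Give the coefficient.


The outermorphism of a linear map f sends e1^e2 to f(e1)^f(e2).
f(e1) = 1*e1 + 1*e2
f(e2) = -3*e1 - 2*e2
f(e1) ^ f(e2) = (1*e1 + 1*e2) ^ (-3*e1 - 2*e2)
= 1*(-2)*e12 + 1*(-3)*e21
= (-2 - (-3))*e12
= 1*e12
Coefficient = 1


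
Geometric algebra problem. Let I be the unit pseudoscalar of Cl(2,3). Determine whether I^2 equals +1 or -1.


The pseudoscalar I = e1...e_n (product of all n generators) of Cl(p,q) satisfies I^2 = (-1)^(q + n(n-1)/2).
p = 2, q = 3, n = p + q = 5
n(n-1)/2 = 5 * 4 / 2 = 10
Exponent = q + n(n-1)/2 = 3 + 10 = 13
I^2 = (-1)^13 = -1


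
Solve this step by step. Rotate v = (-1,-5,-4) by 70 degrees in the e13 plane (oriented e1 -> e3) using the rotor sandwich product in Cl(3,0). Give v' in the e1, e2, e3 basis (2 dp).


Rotor R = cos(35deg) - sin(35deg)*e13
Rotation angle theta = 2 * 35 = 70 degrees in the e13 plane (e1 -> e3).
The component perpendicular to the plane (e2) is invariant: v'_2 = v2 = -5.00
cos(70deg) = 0.3420, sin(70deg) = 0.9397
v'_1 = v1*cos(theta) - v3*sin(theta) = -1*0.3420 - (-4)*0.9397 = 3.42
v'_3 = v1*sin(theta) + v3*cos(theta) = -1*0.9397 + (-4)*0.3420 = -2.31
v' = 3.42*e1 - 5.00*e2 - 2.31*e3


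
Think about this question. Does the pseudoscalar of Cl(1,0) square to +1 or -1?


The pseudoscalar I = e1...e_n (product of all n generators) of Cl(p,q) satisfies I^2 = (-1)^(q + n(n-1)/2).
p = 1, q = 0, n = p + q = 1
n(n-1)/2 = 1 * 0 / 2 = 0
Exponent = q + n(n-1)/2 = 0 + 0 = 0
I^2 = (-1)^0 = +1


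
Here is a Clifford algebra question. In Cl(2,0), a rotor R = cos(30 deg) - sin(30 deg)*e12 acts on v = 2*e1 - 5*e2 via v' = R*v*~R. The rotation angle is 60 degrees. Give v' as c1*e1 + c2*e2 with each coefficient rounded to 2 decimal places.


Rotor R = cos(30deg) - sin(30deg)*e12
Rotation angle theta = 2 * 30 = 60 degrees
v' = R*v*~R rotates v by theta.
cos(60deg) = 0.5000, sin(60deg) = 0.8660
v'_1 = 2*cos(60deg) - (-5)*sin(60deg)
= 2*0.5000 - (-5)*0.8660
= 5.33
v'_2 = 2*sin(60deg) + (-5)*cos(60deg)
= 2*0.8660 + (-5)*0.5000
= -0.77
v' = 5.33*e1 - 0.77*e2


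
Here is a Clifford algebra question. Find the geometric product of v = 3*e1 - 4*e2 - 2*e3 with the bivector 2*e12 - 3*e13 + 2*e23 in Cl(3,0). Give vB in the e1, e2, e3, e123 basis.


vB has grade-1 (vector) and grade-3 (trivector) parts: vB = (v _| B) + (v ^ B).
Vector part <vB>_1:
  e1: -v2*b12 - v3*b13 = -(-4)*(2) - (-2)*(-3) = 2
  e2: v1*b12 - v3*b23 = (3)*(2) - (-2)*(2) = 10
  e3: v1*b13 + v2*b23 = (3)*(-3) + (-4)*(2) = -17
Trivector part <vB>_3:
  e123: v1*b23 - v2*b13 + v3*b12 = (3)*(2) - (-4)*(-3) + (-2)*(2) = -10
vB = 2*e1 + 10*e2 - 17*e3 - 10*e123


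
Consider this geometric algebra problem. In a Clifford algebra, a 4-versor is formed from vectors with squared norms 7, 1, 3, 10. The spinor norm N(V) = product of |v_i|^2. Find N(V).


Spinor norm N(V) = |v1|^2 * |v2|^2 * ... * |v4|^2
= 7 * 1 * 3 * 10
Running product: 7, 7, 21, 210
N(V) = 210


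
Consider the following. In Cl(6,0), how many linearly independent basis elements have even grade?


Even subalgebra dimension = 2^(n-1)
n = 6 + 0 = 6
2^(6 - 1) = 2^5 = 32
Verification: sum of C(6,k) for even k = 1 + 15 + 15 + 1 = 32
Result = 32


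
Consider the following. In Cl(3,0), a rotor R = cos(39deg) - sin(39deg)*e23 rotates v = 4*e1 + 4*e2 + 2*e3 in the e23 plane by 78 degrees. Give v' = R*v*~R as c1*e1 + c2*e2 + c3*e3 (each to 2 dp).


Rotor R = cos(39deg) - sin(39deg)*e23
Rotation angle theta = 2 * 39 = 78 degrees in the e23 plane (e2 -> e3).
The component perpendicular to the plane (e1) is invariant: v'_1 = v1 = 4.00
cos(78deg) = 0.2079, sin(78deg) = 0.9781
v'_2 = v2*cos(theta) - v3*sin(theta) = 4*0.2079 - 2*0.9781 = -1.12
v'_3 = v2*sin(theta) + v3*cos(theta) = 4*0.9781 + 2*0.2079 = 4.33
v' = 4.00*e1 - 1.12*e2 + 4.33*e3


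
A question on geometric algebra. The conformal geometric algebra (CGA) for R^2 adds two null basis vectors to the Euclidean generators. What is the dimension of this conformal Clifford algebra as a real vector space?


The conformal model of R^2 uses Cl(3,1): the 2 Euclidean generators plus two extra orthogonal generators e+ (e+^2 = +1) and e- (e-^2 = -1), from which the null vectors e0, einf are built.
Number of generators m = 2 + 2 = 4.
dim Cl(p,q) = 2^m = 2^4 = 16


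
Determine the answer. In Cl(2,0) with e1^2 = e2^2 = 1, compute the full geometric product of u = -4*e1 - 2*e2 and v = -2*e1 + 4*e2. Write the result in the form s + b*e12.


Expand: (-4*e1 - 2*e2)(-2*e1 + 4*e2)
= (-4)*(-2)*e1e1 + (-4)*4*e1e2 + (-2)*(-2)*e2e1 + (-2)*4*e2e2
Using e1^2 = e2^2 = 1, e2e1 = -e1e2:
Scalar part s = (-4)*(-2) + (-2)*4 = 8 + (-8) = 0
Bivector part b = (-4)*4 - (-2)*(-2) = -16 - 4 = -20
uv = 0 - 20*e12


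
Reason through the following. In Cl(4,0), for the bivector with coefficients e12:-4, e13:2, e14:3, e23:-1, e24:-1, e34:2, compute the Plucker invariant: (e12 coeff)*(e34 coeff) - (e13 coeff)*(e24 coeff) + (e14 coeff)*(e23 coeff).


Plucker relation: af - be + cd
a*f = (-4)*2 = -8
b*e = 2*(-1) = -2
c*d = 3*(-1) = -3
af - be + cd = -8 - (-2) + (-3)
= -9


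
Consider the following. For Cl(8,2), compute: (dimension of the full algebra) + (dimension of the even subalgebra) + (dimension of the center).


n = 8 + 2 = 10
Total dim = 2^10 = 1024
Even subalgebra dim = 2^9 = 512
n is even, so center dim = 1
Sum = 1024 + 512 + 1 = 1537


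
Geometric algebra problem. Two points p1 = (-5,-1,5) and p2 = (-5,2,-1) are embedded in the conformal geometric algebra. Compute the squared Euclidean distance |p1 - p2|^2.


p1 - p2 = (0, -3, 6)
|p1 - p2|^2 = 0^2 + (-3)^2 + 6^2
= 0 + 9 + 36
= 45


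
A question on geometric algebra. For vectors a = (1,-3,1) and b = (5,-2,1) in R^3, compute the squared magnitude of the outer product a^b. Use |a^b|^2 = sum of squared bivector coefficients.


a wedge b = (a1*b2 - a2*b1)*e12 + (a1*b3 - a3*b1)*e13 + (a2*b3 - a3*b2)*e23
e12 coeff: 1*(-2) - (-3)*5 = -2 - (-15) = 13
e13 coeff: 1*1 - 1*5 = 1 - 5 = -4
e23 coeff: (-3)*1 - 1*(-2) = -3 - (-2) = -1
|a wedge b|^2 = 13^2 + (-4)^2 + (-1)^2
= 169 + 16 + 1
= 186


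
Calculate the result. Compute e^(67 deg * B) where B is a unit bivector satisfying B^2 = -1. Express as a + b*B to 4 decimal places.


For a unit bivector B with B^2 = -1, the exponential series gives
e^(theta*B) = cos(theta) + sin(theta)*B (the GA analogue of Euler's formula).
theta = 67 degrees = 1.169371 rad
cos(67 deg) = 0.3907
sin(67 deg) = 0.9205
exp(theta*B) = 0.3907 + 0.9205*B


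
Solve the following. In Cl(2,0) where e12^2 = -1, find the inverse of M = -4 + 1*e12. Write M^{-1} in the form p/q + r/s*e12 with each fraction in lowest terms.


M = -4 + 1*e12, where e12^2 = -1.
Since M commutes with its reverse ~M = a - b*e12, M * ~M = a^2 - b^2*e12^2 = a^2 + b^2.
So M^{-1} = ~M / (a^2 + b^2) = (a - b*e12)/(a^2 + b^2).
a^2 + b^2 = 16 + 1 = 17
Scalar part = -4/17 = -4/17
Bivector coeff = -1/17 = -1/17
M^{-1} = -4/17 - 1/17*e12


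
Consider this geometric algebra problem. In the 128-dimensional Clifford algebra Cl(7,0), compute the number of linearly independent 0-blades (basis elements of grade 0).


Number of grade-k basis blades in Cl(p,q) with n = p + q is C(n, k).
n = 7 + 0 = 7
C(7, 0) = 7! / (0! * 7!)
= 5040 / (1 * 5040)
= 1


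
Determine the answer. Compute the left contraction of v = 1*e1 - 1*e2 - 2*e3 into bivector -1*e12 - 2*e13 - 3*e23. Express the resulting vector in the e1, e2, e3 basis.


Left contraction v _| B = <vB>_1 (grade-1 part of the geometric product vB).
Using e1_|e12 = e2, e2_|e12 = -e1, e1_|e13 = e3, e3_|e13 = -e1, e2_|e23 = e3, e3_|e23 = -e2:
e1 coeff: -v2*b12 - v3*b13 = -(-1)*(-1) - (-2)*(-2) = -5
e2 coeff: v1*b12 - v3*b23 = (1)*(-1) - (-2)*(-3) = -7
e3 coeff: v1*b13 + v2*b23 = (1)*(-2) + (-1)*(-3) = 1
v _| B = -5*e1 - 7*e2 + 1*e3


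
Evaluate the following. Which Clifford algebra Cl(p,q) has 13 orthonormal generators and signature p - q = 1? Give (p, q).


We need p + q = 13 and p - q = 1.
Adding: 2p = 13 + 1 = 14, so p = 7.
Then q = 13 - 7 = 6.
(p, q) = (7, 6)


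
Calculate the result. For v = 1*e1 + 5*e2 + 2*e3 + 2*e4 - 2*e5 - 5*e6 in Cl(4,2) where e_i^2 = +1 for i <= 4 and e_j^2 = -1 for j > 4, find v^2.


v^2 = sum of c_i^2 * e_i^2
Positive signature terms (e_i^2 = +1): 1^2 + 5^2 + 2^2 + 2^2 = 34
Negative signature terms (e_j^2 = -1): (-2)^2 + (-5)^2 = 29
v^2 = 34 - 29 = 5


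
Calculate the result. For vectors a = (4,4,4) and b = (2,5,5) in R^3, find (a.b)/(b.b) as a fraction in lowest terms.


Projection coefficient = (a . b) / (b . b)
a . b = 4*2 + 4*5 + 4*5
= 8 + 20 + 20 = 48
b . b = 2^2 + 5^2 + 5^2
= 4 + 25 + 25 = 54
Coefficient = 48/54
In lowest terms: 8/9


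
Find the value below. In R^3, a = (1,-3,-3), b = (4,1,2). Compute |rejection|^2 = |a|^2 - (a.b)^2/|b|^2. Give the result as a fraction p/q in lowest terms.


|a|^2 = 1^2 + (-3)^2 + (-3)^2 = 19
|b|^2 = 4^2 + 1^2 + 2^2 = 21
a . b = 1*4 + (-3)*1 + (-3)*2 = -5
(a.b)^2 = (-5)^2 = 25
|rej|^2 = 19 - 25/21
= (399 - 25)/21
= 374/21
In lowest terms: 374/21


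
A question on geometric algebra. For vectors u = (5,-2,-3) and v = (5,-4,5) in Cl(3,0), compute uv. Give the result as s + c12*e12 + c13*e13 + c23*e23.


In Cl(3,0): e_i^2 = 1, e_ie_j = -e_je_i for i != j.
Scalar part = u . v = 5*5 + (-2)*(-4) + (-3)*5
= 25 + 8 + (-15) = 18
e12 coeff = 5*(-4) - (-2)*5 = -20 - (-10) = -10
e13 coeff = 5*5 - (-3)*5 = 25 - (-15) = 40
e23 coeff = (-2)*5 - (-3)*(-4) = -10 - 12 = -22
uv = 18 - 10*e12 + 40*e13 - 22*e23


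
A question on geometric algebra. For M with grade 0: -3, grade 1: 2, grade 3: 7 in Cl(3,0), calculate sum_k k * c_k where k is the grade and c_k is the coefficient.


Grade-weighted sum = sum of grade_k * coefficient_k
0*(-3) = 0
1*2 = 2
3*7 = 21
Total = 0 + 2 + 21 = 23


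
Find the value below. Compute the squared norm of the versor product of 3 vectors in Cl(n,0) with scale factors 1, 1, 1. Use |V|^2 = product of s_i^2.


Each vector v_i has |v_i|^2 = s_i^2
Squared scales: 1^2 = 1, 1^2 = 1, 1^2 = 1
|V|^2 = 1 * 1 * 1
= 1


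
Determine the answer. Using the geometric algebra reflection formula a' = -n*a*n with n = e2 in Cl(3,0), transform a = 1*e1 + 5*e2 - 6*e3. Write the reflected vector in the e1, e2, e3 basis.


Reflection formula: a' = -n*a*n, with n = e2 (unit vector, n^2 = 1).
For reflection through hyperplane perp to e2:
The component along e2 flips sign, others stay.
a = (1, 5, -6)
a' = (1, -5, -6)
a' = 1*e1 - 5*e2 - 6*e3


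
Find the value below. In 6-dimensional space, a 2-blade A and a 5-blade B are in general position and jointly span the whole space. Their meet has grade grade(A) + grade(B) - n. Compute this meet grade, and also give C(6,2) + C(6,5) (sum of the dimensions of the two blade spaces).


Meet grade = grade(A) + grade(B) - n
= 2 + 5 - 6 = 1
C(6,2) = 15
C(6,5) = 6
dim_A + dim_B = 15 + 6 = 21


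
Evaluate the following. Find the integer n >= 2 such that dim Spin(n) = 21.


dim Spin(n) = dim so(n) = n(n-1)/2.
Solve n(n-1)/2 = 21, i.e. n^2 - n - 42 = 0.
Discriminant = 1 + 8*21 = 169
n = (1 + sqrt(169))/2 = (1 + 13)/2 = 7


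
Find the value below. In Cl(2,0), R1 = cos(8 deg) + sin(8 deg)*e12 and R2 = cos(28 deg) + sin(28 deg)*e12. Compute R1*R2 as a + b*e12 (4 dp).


Same-plane rotors commute and their half-angles add:
R1*R2 = cos(a1 + a2) + sin(a1 + a2)*e12.
a1 + a2 = 8 + 28 = 36 deg
cos(36 deg) = 0.8090
sin(36 deg) = 0.5878
R1*R2 = 0.8090 + 0.5878*e12


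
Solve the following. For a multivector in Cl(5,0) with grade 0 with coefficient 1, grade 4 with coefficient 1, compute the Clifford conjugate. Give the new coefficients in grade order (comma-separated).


Clifford conjugate sign for grade k: (-1)^(k(k+1)/2)
Grade 0: (-1)^(0*1/2) = (-1)^0 = 1, coeff 1 -> 1
Grade 4: (-1)^(4*5/2) = (-1)^10 = 1, coeff 1 -> 1
Conjugated coefficients: 1, 1


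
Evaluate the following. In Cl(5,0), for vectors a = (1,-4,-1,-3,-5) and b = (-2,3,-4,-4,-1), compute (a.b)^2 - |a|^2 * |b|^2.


a . b = 1*(-2) + (-4)*3 + (-1)*(-4) + (-3)*(-4) + (-5)*(-1)
= -2 + (-12) + 4 + 12 + 5 = 7
|a|^2 = 1^2 + (-4)^2 + (-1)^2 + (-3)^2 + (-5)^2 = 52
|b|^2 = (-2)^2 + 3^2 + (-4)^2 + (-4)^2 + (-1)^2 = 46
(a.b)^2 = 7^2 = 49
|a|^2 * |b|^2 = 52 * 46 = 2392
Result = 49 - 2392 = -2343


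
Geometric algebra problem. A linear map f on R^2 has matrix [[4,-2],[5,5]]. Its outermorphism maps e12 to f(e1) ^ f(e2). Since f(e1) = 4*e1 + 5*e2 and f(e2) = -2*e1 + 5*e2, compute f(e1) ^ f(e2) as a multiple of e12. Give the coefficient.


The outermorphism of a linear map f sends e1^e2 to f(e1)^f(e2).
f(e1) = 4*e1 + 5*e2
f(e2) = -2*e1 + 5*e2
f(e1) ^ f(e2) = (4*e1 + 5*e2) ^ (-2*e1 + 5*e2)
= 4*5*e12 + 5*(-2)*e21
= (20 - (-10))*e12
= 30*e12
Coefficient = 30


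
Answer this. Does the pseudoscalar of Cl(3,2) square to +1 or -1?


The pseudoscalar I = e1...e_n (product of all n generators) of Cl(p,q) satisfies I^2 = (-1)^(q + n(n-1)/2).
p = 3, q = 2, n = p + q = 5
n(n-1)/2 = 5 * 4 / 2 = 10
Exponent = q + n(n-1)/2 = 2 + 10 = 12
I^2 = (-1)^12 = +1


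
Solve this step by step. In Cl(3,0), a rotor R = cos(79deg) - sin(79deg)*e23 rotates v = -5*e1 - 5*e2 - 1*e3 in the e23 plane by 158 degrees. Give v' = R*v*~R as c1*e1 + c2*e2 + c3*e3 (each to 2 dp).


Rotor R = cos(79deg) - sin(79deg)*e23
Rotation angle theta = 2 * 79 = 158 degrees in the e23 plane (e2 -> e3).
The component perpendicular to the plane (e1) is invariant: v'_1 = v1 = -5.00
cos(158deg) = -0.9272, sin(158deg) = 0.3746
v'_2 = v2*cos(theta) - v3*sin(theta) = -5*(-0.9272) - (-1)*0.3746 = 5.01
v'_3 = v2*sin(theta) + v3*cos(theta) = -5*0.3746 + (-1)*(-0.9272) = -0.95
v' = -5.00*e1 + 5.01*e2 - 0.95*e3


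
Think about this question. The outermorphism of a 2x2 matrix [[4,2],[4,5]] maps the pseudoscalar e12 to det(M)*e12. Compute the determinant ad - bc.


The outermorphism of a linear map f sends e1^e2 to f(e1)^f(e2).
f(e1) = 4*e1 + 4*e2
f(e2) = 2*e1 + 5*e2
f(e1) ^ f(e2) = (4*e1 + 4*e2) ^ (2*e1 + 5*e2)
= 4*5*e12 + 4*2*e21
= (20 - 8)*e12
= 12*e12
Coefficient = 12


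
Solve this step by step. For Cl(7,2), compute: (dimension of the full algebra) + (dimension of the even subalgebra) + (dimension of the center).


n = 7 + 2 = 9
Total dim = 2^9 = 512
Even subalgebra dim = 2^8 = 256
n is odd, so center dim = 2
Sum = 512 + 256 + 2 = 770


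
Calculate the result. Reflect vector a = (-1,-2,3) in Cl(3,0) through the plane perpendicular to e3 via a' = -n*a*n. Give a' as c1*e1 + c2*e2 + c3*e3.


Reflection formula: a' = -n*a*n, with n = e3 (unit vector, n^2 = 1).
For reflection through hyperplane perp to e3:
The component along e3 flips sign, others stay.
a = (-1, -2, 3)
a' = (-1, -2, -3)
a' = -1*e1 - 2*e2 - 3*e3


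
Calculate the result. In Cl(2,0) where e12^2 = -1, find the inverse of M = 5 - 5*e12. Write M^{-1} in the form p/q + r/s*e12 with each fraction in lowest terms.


M = 5 - 5*e12, where e12^2 = -1.
Since M commutes with its reverse ~M = a - b*e12, M * ~M = a^2 - b^2*e12^2 = a^2 + b^2.
So M^{-1} = ~M / (a^2 + b^2) = (a - b*e12)/(a^2 + b^2).
a^2 + b^2 = 25 + 25 = 50
Scalar part = 5/50 = 1/10
Bivector coeff = 5/50 = 1/10
M^{-1} = 1/10 + 1/10*e12


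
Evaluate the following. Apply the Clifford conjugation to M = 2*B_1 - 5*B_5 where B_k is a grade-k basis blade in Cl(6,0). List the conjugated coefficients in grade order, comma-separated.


Clifford conjugate sign for grade k: (-1)^(k(k+1)/2)
Grade 1: (-1)^(1*2/2) = (-1)^1 = -1, coeff 2 -> -2
Grade 5: (-1)^(5*6/2) = (-1)^15 = -1, coeff -5 -> 5
Conjugated coefficients: -2, 5


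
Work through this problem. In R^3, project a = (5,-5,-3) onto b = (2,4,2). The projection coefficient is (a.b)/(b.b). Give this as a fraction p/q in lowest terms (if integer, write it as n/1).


Projection coefficient = (a . b) / (b . b)
a . b = 5*2 + (-5)*4 + (-3)*2
= 10 + (-20) + (-6) = -16
b . b = 2^2 + 4^2 + 2^2
= 4 + 16 + 4 = 24
Coefficient = -16/24
In lowest terms: -2/3


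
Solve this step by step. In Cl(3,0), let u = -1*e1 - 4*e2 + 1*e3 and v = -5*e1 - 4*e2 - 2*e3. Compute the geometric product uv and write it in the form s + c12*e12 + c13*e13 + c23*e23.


In Cl(3,0): e_i^2 = 1, e_ie_j = -e_je_i for i != j.
Scalar part = u . v = (-1)*(-5) + (-4)*(-4) + 1*(-2)
= 5 + 16 + (-2) = 19
e12 coeff = (-1)*(-4) - (-4)*(-5) = 4 - 20 = -16
e13 coeff = (-1)*(-2) - 1*(-5) = 2 - (-5) = 7
e23 coeff = (-4)*(-2) - 1*(-4) = 8 - (-4) = 12
uv = 19 - 16*e12 + 7*e13 + 12*e23


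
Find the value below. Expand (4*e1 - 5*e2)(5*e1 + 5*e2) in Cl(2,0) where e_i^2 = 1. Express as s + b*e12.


Expand: (4*e1 - 5*e2)(5*e1 + 5*e2)
= 4*5*e1e1 + 4*5*e1e2 + (-5)*5*e2e1 + (-5)*5*e2e2
Using e1^2 = e2^2 = 1, e2e1 = -e1e2:
Scalar part s = 4*5 + (-5)*5 = 20 + (-25) = -5
Bivector part b = 4*5 - (-5)*5 = 20 - (-25) = 45
uv = -5 + 45*e12


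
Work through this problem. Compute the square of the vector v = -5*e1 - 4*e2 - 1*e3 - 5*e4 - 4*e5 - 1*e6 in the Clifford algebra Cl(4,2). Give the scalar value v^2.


v^2 = sum of c_i^2 * e_i^2
Positive signature terms (e_i^2 = +1): (-5)^2 + (-4)^2 + (-1)^2 + (-5)^2 = 67
Negative signature terms (e_j^2 = -1): (-4)^2 + (-1)^2 = 17
v^2 = 67 - 17 = 50


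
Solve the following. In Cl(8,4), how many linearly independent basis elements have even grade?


Even subalgebra dimension = 2^(n-1)
n = 8 + 4 = 12
2^(12 - 1) = 2^11 = 2048
Verification: sum of C(12,k) for even k = 1 + 66 + 495 + 924 + 495 + 66 + 1 = 2048
Result = 2048


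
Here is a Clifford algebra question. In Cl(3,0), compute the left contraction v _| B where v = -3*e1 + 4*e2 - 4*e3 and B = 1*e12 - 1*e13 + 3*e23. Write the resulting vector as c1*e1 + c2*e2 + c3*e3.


Left contraction v _| B = <vB>_1 (grade-1 part of the geometric product vB).
Using e1_|e12 = e2, e2_|e12 = -e1, e1_|e13 = e3, e3_|e13 = -e1, e2_|e23 = e3, e3_|e23 = -e2:
e1 coeff: -v2*b12 - v3*b13 = -(4)*(1) - (-4)*(-1) = -8
e2 coeff: v1*b12 - v3*b23 = (-3)*(1) - (-4)*(3) = 9
e3 coeff: v1*b13 + v2*b23 = (-3)*(-1) + (4)*(3) = 15
v _| B = -8*e1 + 9*e2 + 15*e3


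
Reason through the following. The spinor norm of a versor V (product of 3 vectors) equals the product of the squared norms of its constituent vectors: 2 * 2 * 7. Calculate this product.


Spinor norm N(V) = |v1|^2 * |v2|^2 * ... * |v3|^2
= 2 * 2 * 7
Running product: 2, 4, 28
N(V) = 28


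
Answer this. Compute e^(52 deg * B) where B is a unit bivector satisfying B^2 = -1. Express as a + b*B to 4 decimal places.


For a unit bivector B with B^2 = -1, the exponential series gives
e^(theta*B) = cos(theta) + sin(theta)*B (the GA analogue of Euler's formula).
theta = 52 degrees = 0.907571 rad
cos(52 deg) = 0.6157
sin(52 deg) = 0.7880
exp(theta*B) = 0.6157 + 0.7880*B


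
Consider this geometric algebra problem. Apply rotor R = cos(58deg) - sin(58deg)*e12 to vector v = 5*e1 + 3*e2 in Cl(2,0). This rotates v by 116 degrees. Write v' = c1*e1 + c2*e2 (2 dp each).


Rotor R = cos(58deg) - sin(58deg)*e12
Rotation angle theta = 2 * 58 = 116 degrees
v' = R*v*~R rotates v by theta.
cos(116deg) = -0.4384, sin(116deg) = 0.8988
v'_1 = 5*cos(116deg) - 3*sin(116deg)
= 5*(-0.4384) - 3*0.8988
= -4.89
v'_2 = 5*sin(116deg) + 3*cos(116deg)
= 5*0.8988 + 3*(-0.4384)
= 3.18
v' = -4.89*e1 + 3.18*e2


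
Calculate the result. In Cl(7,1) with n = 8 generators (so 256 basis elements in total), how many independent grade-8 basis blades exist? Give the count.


Number of grade-k basis blades in Cl(p,q) with n = p + q is C(n, k).
n = 7 + 1 = 8
C(8, 8) = 8! / (8! * 0!)
= 40320 / (40320 * 1)
= 1
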